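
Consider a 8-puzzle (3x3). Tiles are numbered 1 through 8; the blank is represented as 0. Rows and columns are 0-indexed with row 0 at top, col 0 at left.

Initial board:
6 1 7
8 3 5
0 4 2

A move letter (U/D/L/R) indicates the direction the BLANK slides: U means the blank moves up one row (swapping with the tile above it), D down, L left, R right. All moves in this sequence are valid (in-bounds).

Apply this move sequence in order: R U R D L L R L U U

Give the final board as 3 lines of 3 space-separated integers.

After move 1 (R):
6 1 7
8 3 5
4 0 2

After move 2 (U):
6 1 7
8 0 5
4 3 2

After move 3 (R):
6 1 7
8 5 0
4 3 2

After move 4 (D):
6 1 7
8 5 2
4 3 0

After move 5 (L):
6 1 7
8 5 2
4 0 3

After move 6 (L):
6 1 7
8 5 2
0 4 3

After move 7 (R):
6 1 7
8 5 2
4 0 3

After move 8 (L):
6 1 7
8 5 2
0 4 3

After move 9 (U):
6 1 7
0 5 2
8 4 3

After move 10 (U):
0 1 7
6 5 2
8 4 3

Answer: 0 1 7
6 5 2
8 4 3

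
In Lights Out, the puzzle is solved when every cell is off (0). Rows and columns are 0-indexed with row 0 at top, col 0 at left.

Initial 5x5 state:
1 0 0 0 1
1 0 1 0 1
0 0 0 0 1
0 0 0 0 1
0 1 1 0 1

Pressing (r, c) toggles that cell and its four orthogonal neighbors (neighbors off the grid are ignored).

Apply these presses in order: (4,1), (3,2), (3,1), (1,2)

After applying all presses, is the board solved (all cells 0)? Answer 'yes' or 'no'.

Answer: no

Derivation:
After press 1 at (4,1):
1 0 0 0 1
1 0 1 0 1
0 0 0 0 1
0 1 0 0 1
1 0 0 0 1

After press 2 at (3,2):
1 0 0 0 1
1 0 1 0 1
0 0 1 0 1
0 0 1 1 1
1 0 1 0 1

After press 3 at (3,1):
1 0 0 0 1
1 0 1 0 1
0 1 1 0 1
1 1 0 1 1
1 1 1 0 1

After press 4 at (1,2):
1 0 1 0 1
1 1 0 1 1
0 1 0 0 1
1 1 0 1 1
1 1 1 0 1

Lights still on: 17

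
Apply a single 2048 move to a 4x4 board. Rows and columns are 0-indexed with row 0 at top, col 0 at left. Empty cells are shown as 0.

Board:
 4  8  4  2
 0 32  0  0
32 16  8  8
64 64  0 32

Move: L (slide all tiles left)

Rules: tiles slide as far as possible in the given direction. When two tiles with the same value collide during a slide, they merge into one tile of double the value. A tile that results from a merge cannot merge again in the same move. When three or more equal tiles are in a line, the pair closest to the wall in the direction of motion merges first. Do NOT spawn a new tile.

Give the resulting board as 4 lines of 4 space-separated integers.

Answer:   4   8   4   2
 32   0   0   0
 32  16  16   0
128  32   0   0

Derivation:
Slide left:
row 0: [4, 8, 4, 2] -> [4, 8, 4, 2]
row 1: [0, 32, 0, 0] -> [32, 0, 0, 0]
row 2: [32, 16, 8, 8] -> [32, 16, 16, 0]
row 3: [64, 64, 0, 32] -> [128, 32, 0, 0]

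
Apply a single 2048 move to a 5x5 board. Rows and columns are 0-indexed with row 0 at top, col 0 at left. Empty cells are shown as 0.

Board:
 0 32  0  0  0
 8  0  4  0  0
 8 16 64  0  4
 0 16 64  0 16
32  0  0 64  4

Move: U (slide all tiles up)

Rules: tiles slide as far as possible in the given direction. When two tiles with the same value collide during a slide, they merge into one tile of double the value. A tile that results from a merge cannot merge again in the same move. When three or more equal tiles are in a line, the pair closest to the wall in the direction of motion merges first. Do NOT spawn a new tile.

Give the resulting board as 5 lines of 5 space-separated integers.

Answer:  16  32   4  64   4
 32  32 128   0  16
  0   0   0   0   4
  0   0   0   0   0
  0   0   0   0   0

Derivation:
Slide up:
col 0: [0, 8, 8, 0, 32] -> [16, 32, 0, 0, 0]
col 1: [32, 0, 16, 16, 0] -> [32, 32, 0, 0, 0]
col 2: [0, 4, 64, 64, 0] -> [4, 128, 0, 0, 0]
col 3: [0, 0, 0, 0, 64] -> [64, 0, 0, 0, 0]
col 4: [0, 0, 4, 16, 4] -> [4, 16, 4, 0, 0]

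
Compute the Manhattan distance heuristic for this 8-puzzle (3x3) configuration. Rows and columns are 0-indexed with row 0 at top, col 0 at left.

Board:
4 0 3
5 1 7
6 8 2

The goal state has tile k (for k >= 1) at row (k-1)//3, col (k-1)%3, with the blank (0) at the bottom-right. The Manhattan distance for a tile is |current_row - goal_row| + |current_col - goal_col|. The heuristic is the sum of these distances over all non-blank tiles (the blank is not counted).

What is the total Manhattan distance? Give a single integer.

Tile 4: (0,0)->(1,0) = 1
Tile 3: (0,2)->(0,2) = 0
Tile 5: (1,0)->(1,1) = 1
Tile 1: (1,1)->(0,0) = 2
Tile 7: (1,2)->(2,0) = 3
Tile 6: (2,0)->(1,2) = 3
Tile 8: (2,1)->(2,1) = 0
Tile 2: (2,2)->(0,1) = 3
Sum: 1 + 0 + 1 + 2 + 3 + 3 + 0 + 3 = 13

Answer: 13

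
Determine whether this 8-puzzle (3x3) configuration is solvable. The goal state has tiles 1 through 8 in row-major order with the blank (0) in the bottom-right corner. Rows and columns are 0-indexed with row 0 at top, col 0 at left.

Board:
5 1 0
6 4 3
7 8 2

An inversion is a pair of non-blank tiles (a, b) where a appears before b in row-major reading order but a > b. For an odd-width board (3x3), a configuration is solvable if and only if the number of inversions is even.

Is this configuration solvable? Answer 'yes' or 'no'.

Inversions (pairs i<j in row-major order where tile[i] > tile[j] > 0): 12
12 is even, so the puzzle is solvable.

Answer: yes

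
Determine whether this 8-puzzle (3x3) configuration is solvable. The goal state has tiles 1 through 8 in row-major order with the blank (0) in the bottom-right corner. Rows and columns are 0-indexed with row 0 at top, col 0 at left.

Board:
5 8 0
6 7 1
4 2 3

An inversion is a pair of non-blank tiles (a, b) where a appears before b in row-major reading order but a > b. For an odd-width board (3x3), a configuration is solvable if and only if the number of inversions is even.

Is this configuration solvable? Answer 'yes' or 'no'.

Answer: yes

Derivation:
Inversions (pairs i<j in row-major order where tile[i] > tile[j] > 0): 20
20 is even, so the puzzle is solvable.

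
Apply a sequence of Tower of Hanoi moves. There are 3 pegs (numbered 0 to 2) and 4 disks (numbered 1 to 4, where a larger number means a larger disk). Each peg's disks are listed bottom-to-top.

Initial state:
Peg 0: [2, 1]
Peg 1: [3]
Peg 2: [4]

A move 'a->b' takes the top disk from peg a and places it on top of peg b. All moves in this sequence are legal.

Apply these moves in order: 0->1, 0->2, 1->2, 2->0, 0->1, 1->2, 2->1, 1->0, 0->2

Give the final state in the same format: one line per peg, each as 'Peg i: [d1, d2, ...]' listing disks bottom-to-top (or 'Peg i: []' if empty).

After move 1 (0->1):
Peg 0: [2]
Peg 1: [3, 1]
Peg 2: [4]

After move 2 (0->2):
Peg 0: []
Peg 1: [3, 1]
Peg 2: [4, 2]

After move 3 (1->2):
Peg 0: []
Peg 1: [3]
Peg 2: [4, 2, 1]

After move 4 (2->0):
Peg 0: [1]
Peg 1: [3]
Peg 2: [4, 2]

After move 5 (0->1):
Peg 0: []
Peg 1: [3, 1]
Peg 2: [4, 2]

After move 6 (1->2):
Peg 0: []
Peg 1: [3]
Peg 2: [4, 2, 1]

After move 7 (2->1):
Peg 0: []
Peg 1: [3, 1]
Peg 2: [4, 2]

After move 8 (1->0):
Peg 0: [1]
Peg 1: [3]
Peg 2: [4, 2]

After move 9 (0->2):
Peg 0: []
Peg 1: [3]
Peg 2: [4, 2, 1]

Answer: Peg 0: []
Peg 1: [3]
Peg 2: [4, 2, 1]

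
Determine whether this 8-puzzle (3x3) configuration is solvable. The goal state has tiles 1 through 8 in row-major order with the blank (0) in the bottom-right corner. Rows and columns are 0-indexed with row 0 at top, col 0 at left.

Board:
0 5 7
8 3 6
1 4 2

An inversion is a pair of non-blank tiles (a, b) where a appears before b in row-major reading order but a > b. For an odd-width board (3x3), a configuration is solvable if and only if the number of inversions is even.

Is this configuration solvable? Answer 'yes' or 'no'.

Inversions (pairs i<j in row-major order where tile[i] > tile[j] > 0): 20
20 is even, so the puzzle is solvable.

Answer: yes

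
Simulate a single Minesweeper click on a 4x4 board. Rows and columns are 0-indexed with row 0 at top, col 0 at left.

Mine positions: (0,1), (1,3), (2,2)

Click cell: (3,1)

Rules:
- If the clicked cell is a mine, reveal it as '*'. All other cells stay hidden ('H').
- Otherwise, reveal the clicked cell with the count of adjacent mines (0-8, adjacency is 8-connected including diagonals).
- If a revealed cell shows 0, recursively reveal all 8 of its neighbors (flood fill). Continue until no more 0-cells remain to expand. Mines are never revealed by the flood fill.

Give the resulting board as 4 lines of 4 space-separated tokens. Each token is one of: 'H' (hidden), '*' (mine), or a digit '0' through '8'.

H H H H
H H H H
H H H H
H 1 H H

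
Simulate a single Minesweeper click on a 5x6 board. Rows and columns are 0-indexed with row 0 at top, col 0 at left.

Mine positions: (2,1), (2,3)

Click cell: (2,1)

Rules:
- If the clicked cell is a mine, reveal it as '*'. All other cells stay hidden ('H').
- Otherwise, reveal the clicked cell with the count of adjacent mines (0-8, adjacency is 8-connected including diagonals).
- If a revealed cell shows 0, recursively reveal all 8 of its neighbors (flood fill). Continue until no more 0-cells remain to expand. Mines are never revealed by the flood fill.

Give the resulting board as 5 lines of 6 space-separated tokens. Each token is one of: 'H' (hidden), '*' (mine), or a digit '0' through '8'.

H H H H H H
H H H H H H
H * H H H H
H H H H H H
H H H H H H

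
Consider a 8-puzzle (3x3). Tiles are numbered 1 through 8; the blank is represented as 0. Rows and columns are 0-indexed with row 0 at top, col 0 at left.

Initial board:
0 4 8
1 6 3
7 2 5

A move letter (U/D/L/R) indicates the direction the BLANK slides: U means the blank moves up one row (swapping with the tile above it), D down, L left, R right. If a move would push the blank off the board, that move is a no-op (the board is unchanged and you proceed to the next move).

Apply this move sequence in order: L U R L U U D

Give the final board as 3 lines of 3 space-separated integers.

Answer: 1 4 8
0 6 3
7 2 5

Derivation:
After move 1 (L):
0 4 8
1 6 3
7 2 5

After move 2 (U):
0 4 8
1 6 3
7 2 5

After move 3 (R):
4 0 8
1 6 3
7 2 5

After move 4 (L):
0 4 8
1 6 3
7 2 5

After move 5 (U):
0 4 8
1 6 3
7 2 5

After move 6 (U):
0 4 8
1 6 3
7 2 5

After move 7 (D):
1 4 8
0 6 3
7 2 5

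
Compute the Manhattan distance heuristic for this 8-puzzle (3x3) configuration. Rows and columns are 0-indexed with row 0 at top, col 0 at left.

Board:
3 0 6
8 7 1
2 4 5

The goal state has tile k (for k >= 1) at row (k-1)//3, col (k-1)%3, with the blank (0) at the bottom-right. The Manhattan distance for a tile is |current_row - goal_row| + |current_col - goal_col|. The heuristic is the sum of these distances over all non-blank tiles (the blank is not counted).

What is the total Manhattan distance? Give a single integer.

Tile 3: at (0,0), goal (0,2), distance |0-0|+|0-2| = 2
Tile 6: at (0,2), goal (1,2), distance |0-1|+|2-2| = 1
Tile 8: at (1,0), goal (2,1), distance |1-2|+|0-1| = 2
Tile 7: at (1,1), goal (2,0), distance |1-2|+|1-0| = 2
Tile 1: at (1,2), goal (0,0), distance |1-0|+|2-0| = 3
Tile 2: at (2,0), goal (0,1), distance |2-0|+|0-1| = 3
Tile 4: at (2,1), goal (1,0), distance |2-1|+|1-0| = 2
Tile 5: at (2,2), goal (1,1), distance |2-1|+|2-1| = 2
Sum: 2 + 1 + 2 + 2 + 3 + 3 + 2 + 2 = 17

Answer: 17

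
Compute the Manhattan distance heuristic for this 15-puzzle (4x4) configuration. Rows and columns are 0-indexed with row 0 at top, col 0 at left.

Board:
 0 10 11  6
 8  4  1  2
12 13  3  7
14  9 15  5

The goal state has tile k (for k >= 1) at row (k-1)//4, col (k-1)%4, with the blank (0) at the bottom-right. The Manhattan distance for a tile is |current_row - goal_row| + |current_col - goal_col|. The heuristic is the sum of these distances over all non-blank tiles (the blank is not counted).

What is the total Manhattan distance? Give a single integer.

Tile 10: at (0,1), goal (2,1), distance |0-2|+|1-1| = 2
Tile 11: at (0,2), goal (2,2), distance |0-2|+|2-2| = 2
Tile 6: at (0,3), goal (1,1), distance |0-1|+|3-1| = 3
Tile 8: at (1,0), goal (1,3), distance |1-1|+|0-3| = 3
Tile 4: at (1,1), goal (0,3), distance |1-0|+|1-3| = 3
Tile 1: at (1,2), goal (0,0), distance |1-0|+|2-0| = 3
Tile 2: at (1,3), goal (0,1), distance |1-0|+|3-1| = 3
Tile 12: at (2,0), goal (2,3), distance |2-2|+|0-3| = 3
Tile 13: at (2,1), goal (3,0), distance |2-3|+|1-0| = 2
Tile 3: at (2,2), goal (0,2), distance |2-0|+|2-2| = 2
Tile 7: at (2,3), goal (1,2), distance |2-1|+|3-2| = 2
Tile 14: at (3,0), goal (3,1), distance |3-3|+|0-1| = 1
Tile 9: at (3,1), goal (2,0), distance |3-2|+|1-0| = 2
Tile 15: at (3,2), goal (3,2), distance |3-3|+|2-2| = 0
Tile 5: at (3,3), goal (1,0), distance |3-1|+|3-0| = 5
Sum: 2 + 2 + 3 + 3 + 3 + 3 + 3 + 3 + 2 + 2 + 2 + 1 + 2 + 0 + 5 = 36

Answer: 36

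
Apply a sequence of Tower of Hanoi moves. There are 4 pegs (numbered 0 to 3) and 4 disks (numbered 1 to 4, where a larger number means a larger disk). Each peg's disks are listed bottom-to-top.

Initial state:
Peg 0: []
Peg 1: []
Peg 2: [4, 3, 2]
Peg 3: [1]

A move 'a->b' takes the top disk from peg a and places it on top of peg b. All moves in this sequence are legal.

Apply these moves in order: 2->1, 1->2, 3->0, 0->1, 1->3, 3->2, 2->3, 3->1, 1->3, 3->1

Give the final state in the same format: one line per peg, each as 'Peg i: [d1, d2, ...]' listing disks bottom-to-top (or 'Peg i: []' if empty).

After move 1 (2->1):
Peg 0: []
Peg 1: [2]
Peg 2: [4, 3]
Peg 3: [1]

After move 2 (1->2):
Peg 0: []
Peg 1: []
Peg 2: [4, 3, 2]
Peg 3: [1]

After move 3 (3->0):
Peg 0: [1]
Peg 1: []
Peg 2: [4, 3, 2]
Peg 3: []

After move 4 (0->1):
Peg 0: []
Peg 1: [1]
Peg 2: [4, 3, 2]
Peg 3: []

After move 5 (1->3):
Peg 0: []
Peg 1: []
Peg 2: [4, 3, 2]
Peg 3: [1]

After move 6 (3->2):
Peg 0: []
Peg 1: []
Peg 2: [4, 3, 2, 1]
Peg 3: []

After move 7 (2->3):
Peg 0: []
Peg 1: []
Peg 2: [4, 3, 2]
Peg 3: [1]

After move 8 (3->1):
Peg 0: []
Peg 1: [1]
Peg 2: [4, 3, 2]
Peg 3: []

After move 9 (1->3):
Peg 0: []
Peg 1: []
Peg 2: [4, 3, 2]
Peg 3: [1]

After move 10 (3->1):
Peg 0: []
Peg 1: [1]
Peg 2: [4, 3, 2]
Peg 3: []

Answer: Peg 0: []
Peg 1: [1]
Peg 2: [4, 3, 2]
Peg 3: []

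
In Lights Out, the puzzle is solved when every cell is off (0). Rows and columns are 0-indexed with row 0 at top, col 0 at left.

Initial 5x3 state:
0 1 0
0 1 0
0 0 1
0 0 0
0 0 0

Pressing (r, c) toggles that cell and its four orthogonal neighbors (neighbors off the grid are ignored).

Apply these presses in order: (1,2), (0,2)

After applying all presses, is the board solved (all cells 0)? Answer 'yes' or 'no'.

Answer: yes

Derivation:
After press 1 at (1,2):
0 1 1
0 0 1
0 0 0
0 0 0
0 0 0

After press 2 at (0,2):
0 0 0
0 0 0
0 0 0
0 0 0
0 0 0

Lights still on: 0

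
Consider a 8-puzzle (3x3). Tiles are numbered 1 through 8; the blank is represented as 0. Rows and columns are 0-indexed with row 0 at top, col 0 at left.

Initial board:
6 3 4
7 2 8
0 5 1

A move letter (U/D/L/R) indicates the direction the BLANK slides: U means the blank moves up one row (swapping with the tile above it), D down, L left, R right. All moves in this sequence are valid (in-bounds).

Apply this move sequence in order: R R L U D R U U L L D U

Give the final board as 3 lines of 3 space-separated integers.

Answer: 0 6 3
7 2 4
5 1 8

Derivation:
After move 1 (R):
6 3 4
7 2 8
5 0 1

After move 2 (R):
6 3 4
7 2 8
5 1 0

After move 3 (L):
6 3 4
7 2 8
5 0 1

After move 4 (U):
6 3 4
7 0 8
5 2 1

After move 5 (D):
6 3 4
7 2 8
5 0 1

After move 6 (R):
6 3 4
7 2 8
5 1 0

After move 7 (U):
6 3 4
7 2 0
5 1 8

After move 8 (U):
6 3 0
7 2 4
5 1 8

After move 9 (L):
6 0 3
7 2 4
5 1 8

After move 10 (L):
0 6 3
7 2 4
5 1 8

After move 11 (D):
7 6 3
0 2 4
5 1 8

After move 12 (U):
0 6 3
7 2 4
5 1 8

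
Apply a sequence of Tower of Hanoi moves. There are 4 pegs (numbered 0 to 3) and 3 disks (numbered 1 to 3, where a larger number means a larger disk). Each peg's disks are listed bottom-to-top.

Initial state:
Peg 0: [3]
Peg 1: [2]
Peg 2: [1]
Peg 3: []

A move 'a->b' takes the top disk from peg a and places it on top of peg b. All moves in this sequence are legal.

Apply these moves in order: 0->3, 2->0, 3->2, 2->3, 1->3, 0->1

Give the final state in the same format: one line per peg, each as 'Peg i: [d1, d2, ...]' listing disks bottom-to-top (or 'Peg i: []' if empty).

After move 1 (0->3):
Peg 0: []
Peg 1: [2]
Peg 2: [1]
Peg 3: [3]

After move 2 (2->0):
Peg 0: [1]
Peg 1: [2]
Peg 2: []
Peg 3: [3]

After move 3 (3->2):
Peg 0: [1]
Peg 1: [2]
Peg 2: [3]
Peg 3: []

After move 4 (2->3):
Peg 0: [1]
Peg 1: [2]
Peg 2: []
Peg 3: [3]

After move 5 (1->3):
Peg 0: [1]
Peg 1: []
Peg 2: []
Peg 3: [3, 2]

After move 6 (0->1):
Peg 0: []
Peg 1: [1]
Peg 2: []
Peg 3: [3, 2]

Answer: Peg 0: []
Peg 1: [1]
Peg 2: []
Peg 3: [3, 2]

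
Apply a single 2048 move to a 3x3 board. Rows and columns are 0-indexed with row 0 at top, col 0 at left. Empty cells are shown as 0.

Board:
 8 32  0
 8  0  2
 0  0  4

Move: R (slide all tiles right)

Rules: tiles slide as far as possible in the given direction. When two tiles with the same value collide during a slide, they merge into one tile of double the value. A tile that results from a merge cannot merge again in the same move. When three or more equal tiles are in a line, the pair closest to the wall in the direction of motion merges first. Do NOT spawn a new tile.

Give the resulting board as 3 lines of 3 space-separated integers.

Slide right:
row 0: [8, 32, 0] -> [0, 8, 32]
row 1: [8, 0, 2] -> [0, 8, 2]
row 2: [0, 0, 4] -> [0, 0, 4]

Answer:  0  8 32
 0  8  2
 0  0  4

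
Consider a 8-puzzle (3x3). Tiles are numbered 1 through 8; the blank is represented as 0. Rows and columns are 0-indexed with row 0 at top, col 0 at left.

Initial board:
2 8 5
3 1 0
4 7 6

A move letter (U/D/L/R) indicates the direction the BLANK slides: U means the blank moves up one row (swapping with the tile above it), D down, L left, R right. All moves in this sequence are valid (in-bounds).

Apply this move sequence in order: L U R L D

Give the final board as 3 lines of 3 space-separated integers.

Answer: 2 8 5
3 0 1
4 7 6

Derivation:
After move 1 (L):
2 8 5
3 0 1
4 7 6

After move 2 (U):
2 0 5
3 8 1
4 7 6

After move 3 (R):
2 5 0
3 8 1
4 7 6

After move 4 (L):
2 0 5
3 8 1
4 7 6

After move 5 (D):
2 8 5
3 0 1
4 7 6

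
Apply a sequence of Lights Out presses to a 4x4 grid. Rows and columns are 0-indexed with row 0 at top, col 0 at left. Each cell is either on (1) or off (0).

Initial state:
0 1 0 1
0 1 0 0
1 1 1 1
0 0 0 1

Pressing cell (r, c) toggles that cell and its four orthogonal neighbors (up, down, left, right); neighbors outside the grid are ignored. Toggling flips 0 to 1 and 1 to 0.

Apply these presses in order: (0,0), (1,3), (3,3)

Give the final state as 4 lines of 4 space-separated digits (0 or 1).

Answer: 1 0 0 0
1 1 1 1
1 1 1 1
0 0 1 0

Derivation:
After press 1 at (0,0):
1 0 0 1
1 1 0 0
1 1 1 1
0 0 0 1

After press 2 at (1,3):
1 0 0 0
1 1 1 1
1 1 1 0
0 0 0 1

After press 3 at (3,3):
1 0 0 0
1 1 1 1
1 1 1 1
0 0 1 0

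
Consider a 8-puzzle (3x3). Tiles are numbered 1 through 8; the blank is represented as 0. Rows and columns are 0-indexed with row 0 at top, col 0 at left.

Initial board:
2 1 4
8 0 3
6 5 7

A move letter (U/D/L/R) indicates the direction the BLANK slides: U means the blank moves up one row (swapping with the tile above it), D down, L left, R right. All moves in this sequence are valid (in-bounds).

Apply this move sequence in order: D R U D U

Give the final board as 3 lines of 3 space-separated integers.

Answer: 2 1 4
8 5 0
6 7 3

Derivation:
After move 1 (D):
2 1 4
8 5 3
6 0 7

After move 2 (R):
2 1 4
8 5 3
6 7 0

After move 3 (U):
2 1 4
8 5 0
6 7 3

After move 4 (D):
2 1 4
8 5 3
6 7 0

After move 5 (U):
2 1 4
8 5 0
6 7 3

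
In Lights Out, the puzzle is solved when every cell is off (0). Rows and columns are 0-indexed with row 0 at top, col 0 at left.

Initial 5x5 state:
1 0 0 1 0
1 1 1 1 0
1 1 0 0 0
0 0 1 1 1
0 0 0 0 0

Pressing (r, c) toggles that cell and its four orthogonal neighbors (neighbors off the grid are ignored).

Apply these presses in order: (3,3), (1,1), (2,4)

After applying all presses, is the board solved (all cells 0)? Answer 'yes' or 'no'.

Answer: no

Derivation:
After press 1 at (3,3):
1 0 0 1 0
1 1 1 1 0
1 1 0 1 0
0 0 0 0 0
0 0 0 1 0

After press 2 at (1,1):
1 1 0 1 0
0 0 0 1 0
1 0 0 1 0
0 0 0 0 0
0 0 0 1 0

After press 3 at (2,4):
1 1 0 1 0
0 0 0 1 1
1 0 0 0 1
0 0 0 0 1
0 0 0 1 0

Lights still on: 9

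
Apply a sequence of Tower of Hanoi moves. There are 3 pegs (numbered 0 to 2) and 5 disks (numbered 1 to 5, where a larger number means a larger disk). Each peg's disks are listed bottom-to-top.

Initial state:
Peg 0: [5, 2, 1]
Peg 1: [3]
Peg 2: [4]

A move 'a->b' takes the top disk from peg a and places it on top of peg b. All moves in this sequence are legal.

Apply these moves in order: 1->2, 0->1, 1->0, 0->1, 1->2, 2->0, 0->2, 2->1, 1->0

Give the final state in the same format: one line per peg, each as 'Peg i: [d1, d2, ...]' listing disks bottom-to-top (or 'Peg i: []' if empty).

Answer: Peg 0: [5, 2, 1]
Peg 1: []
Peg 2: [4, 3]

Derivation:
After move 1 (1->2):
Peg 0: [5, 2, 1]
Peg 1: []
Peg 2: [4, 3]

After move 2 (0->1):
Peg 0: [5, 2]
Peg 1: [1]
Peg 2: [4, 3]

After move 3 (1->0):
Peg 0: [5, 2, 1]
Peg 1: []
Peg 2: [4, 3]

After move 4 (0->1):
Peg 0: [5, 2]
Peg 1: [1]
Peg 2: [4, 3]

After move 5 (1->2):
Peg 0: [5, 2]
Peg 1: []
Peg 2: [4, 3, 1]

After move 6 (2->0):
Peg 0: [5, 2, 1]
Peg 1: []
Peg 2: [4, 3]

After move 7 (0->2):
Peg 0: [5, 2]
Peg 1: []
Peg 2: [4, 3, 1]

After move 8 (2->1):
Peg 0: [5, 2]
Peg 1: [1]
Peg 2: [4, 3]

After move 9 (1->0):
Peg 0: [5, 2, 1]
Peg 1: []
Peg 2: [4, 3]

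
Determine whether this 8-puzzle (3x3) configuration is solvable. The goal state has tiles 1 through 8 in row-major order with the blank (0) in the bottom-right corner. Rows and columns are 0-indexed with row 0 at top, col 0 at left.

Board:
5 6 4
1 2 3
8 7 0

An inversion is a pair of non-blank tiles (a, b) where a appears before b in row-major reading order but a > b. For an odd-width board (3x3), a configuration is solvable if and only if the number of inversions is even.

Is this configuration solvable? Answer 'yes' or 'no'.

Inversions (pairs i<j in row-major order where tile[i] > tile[j] > 0): 12
12 is even, so the puzzle is solvable.

Answer: yes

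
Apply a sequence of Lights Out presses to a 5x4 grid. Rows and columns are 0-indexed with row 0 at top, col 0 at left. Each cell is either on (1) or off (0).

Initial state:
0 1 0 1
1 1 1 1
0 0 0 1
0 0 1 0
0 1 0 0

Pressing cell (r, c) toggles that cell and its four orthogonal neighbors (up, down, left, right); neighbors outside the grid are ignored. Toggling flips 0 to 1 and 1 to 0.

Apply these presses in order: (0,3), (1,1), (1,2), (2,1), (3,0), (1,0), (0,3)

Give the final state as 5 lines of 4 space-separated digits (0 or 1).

Answer: 1 0 1 1
1 1 1 0
1 0 0 1
1 0 1 0
1 1 0 0

Derivation:
After press 1 at (0,3):
0 1 1 0
1 1 1 0
0 0 0 1
0 0 1 0
0 1 0 0

After press 2 at (1,1):
0 0 1 0
0 0 0 0
0 1 0 1
0 0 1 0
0 1 0 0

After press 3 at (1,2):
0 0 0 0
0 1 1 1
0 1 1 1
0 0 1 0
0 1 0 0

After press 4 at (2,1):
0 0 0 0
0 0 1 1
1 0 0 1
0 1 1 0
0 1 0 0

After press 5 at (3,0):
0 0 0 0
0 0 1 1
0 0 0 1
1 0 1 0
1 1 0 0

After press 6 at (1,0):
1 0 0 0
1 1 1 1
1 0 0 1
1 0 1 0
1 1 0 0

After press 7 at (0,3):
1 0 1 1
1 1 1 0
1 0 0 1
1 0 1 0
1 1 0 0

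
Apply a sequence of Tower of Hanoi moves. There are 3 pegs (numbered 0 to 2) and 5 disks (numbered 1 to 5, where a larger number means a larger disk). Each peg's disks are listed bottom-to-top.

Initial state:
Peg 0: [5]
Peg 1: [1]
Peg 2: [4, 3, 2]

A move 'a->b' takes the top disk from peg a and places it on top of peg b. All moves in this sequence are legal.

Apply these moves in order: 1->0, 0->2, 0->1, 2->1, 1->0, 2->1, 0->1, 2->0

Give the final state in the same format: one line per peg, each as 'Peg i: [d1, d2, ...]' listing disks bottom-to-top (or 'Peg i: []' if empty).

Answer: Peg 0: [3]
Peg 1: [5, 2, 1]
Peg 2: [4]

Derivation:
After move 1 (1->0):
Peg 0: [5, 1]
Peg 1: []
Peg 2: [4, 3, 2]

After move 2 (0->2):
Peg 0: [5]
Peg 1: []
Peg 2: [4, 3, 2, 1]

After move 3 (0->1):
Peg 0: []
Peg 1: [5]
Peg 2: [4, 3, 2, 1]

After move 4 (2->1):
Peg 0: []
Peg 1: [5, 1]
Peg 2: [4, 3, 2]

After move 5 (1->0):
Peg 0: [1]
Peg 1: [5]
Peg 2: [4, 3, 2]

After move 6 (2->1):
Peg 0: [1]
Peg 1: [5, 2]
Peg 2: [4, 3]

After move 7 (0->1):
Peg 0: []
Peg 1: [5, 2, 1]
Peg 2: [4, 3]

After move 8 (2->0):
Peg 0: [3]
Peg 1: [5, 2, 1]
Peg 2: [4]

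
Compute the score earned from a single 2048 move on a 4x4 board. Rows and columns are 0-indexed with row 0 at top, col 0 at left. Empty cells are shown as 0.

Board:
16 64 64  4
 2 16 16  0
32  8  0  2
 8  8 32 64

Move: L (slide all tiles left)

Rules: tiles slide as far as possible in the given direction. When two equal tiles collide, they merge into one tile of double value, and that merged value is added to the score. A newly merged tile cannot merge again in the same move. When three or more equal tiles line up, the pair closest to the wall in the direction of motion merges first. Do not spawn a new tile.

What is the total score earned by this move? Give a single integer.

Answer: 176

Derivation:
Slide left:
row 0: [16, 64, 64, 4] -> [16, 128, 4, 0]  score +128 (running 128)
row 1: [2, 16, 16, 0] -> [2, 32, 0, 0]  score +32 (running 160)
row 2: [32, 8, 0, 2] -> [32, 8, 2, 0]  score +0 (running 160)
row 3: [8, 8, 32, 64] -> [16, 32, 64, 0]  score +16 (running 176)
Board after move:
 16 128   4   0
  2  32   0   0
 32   8   2   0
 16  32  64   0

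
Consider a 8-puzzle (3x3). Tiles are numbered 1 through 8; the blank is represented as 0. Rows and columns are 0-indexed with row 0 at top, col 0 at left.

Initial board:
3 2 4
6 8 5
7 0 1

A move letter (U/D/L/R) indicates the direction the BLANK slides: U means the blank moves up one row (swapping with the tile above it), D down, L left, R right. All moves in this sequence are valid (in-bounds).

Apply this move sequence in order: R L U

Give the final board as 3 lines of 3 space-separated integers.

Answer: 3 2 4
6 0 5
7 8 1

Derivation:
After move 1 (R):
3 2 4
6 8 5
7 1 0

After move 2 (L):
3 2 4
6 8 5
7 0 1

After move 3 (U):
3 2 4
6 0 5
7 8 1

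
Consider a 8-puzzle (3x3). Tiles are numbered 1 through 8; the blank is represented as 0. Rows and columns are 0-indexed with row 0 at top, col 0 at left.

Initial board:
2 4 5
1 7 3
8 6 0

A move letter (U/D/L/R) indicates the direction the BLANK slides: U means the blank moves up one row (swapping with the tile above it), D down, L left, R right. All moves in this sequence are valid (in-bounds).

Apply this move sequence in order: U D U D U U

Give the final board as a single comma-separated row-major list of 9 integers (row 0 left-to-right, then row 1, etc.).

After move 1 (U):
2 4 5
1 7 0
8 6 3

After move 2 (D):
2 4 5
1 7 3
8 6 0

After move 3 (U):
2 4 5
1 7 0
8 6 3

After move 4 (D):
2 4 5
1 7 3
8 6 0

After move 5 (U):
2 4 5
1 7 0
8 6 3

After move 6 (U):
2 4 0
1 7 5
8 6 3

Answer: 2, 4, 0, 1, 7, 5, 8, 6, 3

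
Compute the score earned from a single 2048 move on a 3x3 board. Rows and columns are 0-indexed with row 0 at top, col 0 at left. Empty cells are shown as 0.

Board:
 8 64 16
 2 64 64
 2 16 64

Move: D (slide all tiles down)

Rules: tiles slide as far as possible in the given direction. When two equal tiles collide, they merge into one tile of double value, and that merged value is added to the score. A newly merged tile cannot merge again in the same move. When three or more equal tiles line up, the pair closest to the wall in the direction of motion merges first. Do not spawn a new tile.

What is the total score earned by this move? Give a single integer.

Answer: 260

Derivation:
Slide down:
col 0: [8, 2, 2] -> [0, 8, 4]  score +4 (running 4)
col 1: [64, 64, 16] -> [0, 128, 16]  score +128 (running 132)
col 2: [16, 64, 64] -> [0, 16, 128]  score +128 (running 260)
Board after move:
  0   0   0
  8 128  16
  4  16 128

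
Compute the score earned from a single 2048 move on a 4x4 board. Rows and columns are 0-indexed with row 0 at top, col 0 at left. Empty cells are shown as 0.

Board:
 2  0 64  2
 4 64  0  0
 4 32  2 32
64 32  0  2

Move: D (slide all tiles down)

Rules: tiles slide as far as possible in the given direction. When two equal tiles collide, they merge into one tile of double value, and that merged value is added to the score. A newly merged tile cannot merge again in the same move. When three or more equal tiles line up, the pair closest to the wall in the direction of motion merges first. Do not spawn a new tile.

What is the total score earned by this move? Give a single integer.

Slide down:
col 0: [2, 4, 4, 64] -> [0, 2, 8, 64]  score +8 (running 8)
col 1: [0, 64, 32, 32] -> [0, 0, 64, 64]  score +64 (running 72)
col 2: [64, 0, 2, 0] -> [0, 0, 64, 2]  score +0 (running 72)
col 3: [2, 0, 32, 2] -> [0, 2, 32, 2]  score +0 (running 72)
Board after move:
 0  0  0  0
 2  0  0  2
 8 64 64 32
64 64  2  2

Answer: 72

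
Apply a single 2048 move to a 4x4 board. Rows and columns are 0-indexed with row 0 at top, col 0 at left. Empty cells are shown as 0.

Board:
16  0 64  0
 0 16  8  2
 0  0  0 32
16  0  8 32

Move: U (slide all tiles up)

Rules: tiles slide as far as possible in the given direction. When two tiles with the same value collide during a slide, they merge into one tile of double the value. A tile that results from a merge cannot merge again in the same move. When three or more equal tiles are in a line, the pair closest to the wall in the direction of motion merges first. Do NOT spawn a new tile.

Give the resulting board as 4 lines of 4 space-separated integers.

Slide up:
col 0: [16, 0, 0, 16] -> [32, 0, 0, 0]
col 1: [0, 16, 0, 0] -> [16, 0, 0, 0]
col 2: [64, 8, 0, 8] -> [64, 16, 0, 0]
col 3: [0, 2, 32, 32] -> [2, 64, 0, 0]

Answer: 32 16 64  2
 0  0 16 64
 0  0  0  0
 0  0  0  0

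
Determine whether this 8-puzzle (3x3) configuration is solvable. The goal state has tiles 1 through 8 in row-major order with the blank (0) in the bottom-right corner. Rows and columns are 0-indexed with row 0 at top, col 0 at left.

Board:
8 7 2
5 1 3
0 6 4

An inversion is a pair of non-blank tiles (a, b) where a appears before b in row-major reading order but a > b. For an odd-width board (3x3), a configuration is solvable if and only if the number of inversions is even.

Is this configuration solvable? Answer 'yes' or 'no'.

Answer: yes

Derivation:
Inversions (pairs i<j in row-major order where tile[i] > tile[j] > 0): 18
18 is even, so the puzzle is solvable.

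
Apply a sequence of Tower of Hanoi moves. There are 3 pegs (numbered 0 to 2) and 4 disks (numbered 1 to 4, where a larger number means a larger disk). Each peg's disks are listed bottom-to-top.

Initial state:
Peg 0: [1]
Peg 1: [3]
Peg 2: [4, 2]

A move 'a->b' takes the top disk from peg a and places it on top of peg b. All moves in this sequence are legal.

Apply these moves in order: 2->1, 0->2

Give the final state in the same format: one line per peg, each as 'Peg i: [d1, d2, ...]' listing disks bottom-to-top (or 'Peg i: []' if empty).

Answer: Peg 0: []
Peg 1: [3, 2]
Peg 2: [4, 1]

Derivation:
After move 1 (2->1):
Peg 0: [1]
Peg 1: [3, 2]
Peg 2: [4]

After move 2 (0->2):
Peg 0: []
Peg 1: [3, 2]
Peg 2: [4, 1]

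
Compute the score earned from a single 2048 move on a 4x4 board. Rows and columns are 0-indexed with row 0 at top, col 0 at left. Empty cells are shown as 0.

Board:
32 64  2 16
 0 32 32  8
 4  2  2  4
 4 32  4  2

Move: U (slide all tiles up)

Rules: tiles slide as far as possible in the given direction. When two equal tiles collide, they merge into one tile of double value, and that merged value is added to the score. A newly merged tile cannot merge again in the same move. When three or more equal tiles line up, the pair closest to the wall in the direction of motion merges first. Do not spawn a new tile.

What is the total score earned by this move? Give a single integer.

Answer: 8

Derivation:
Slide up:
col 0: [32, 0, 4, 4] -> [32, 8, 0, 0]  score +8 (running 8)
col 1: [64, 32, 2, 32] -> [64, 32, 2, 32]  score +0 (running 8)
col 2: [2, 32, 2, 4] -> [2, 32, 2, 4]  score +0 (running 8)
col 3: [16, 8, 4, 2] -> [16, 8, 4, 2]  score +0 (running 8)
Board after move:
32 64  2 16
 8 32 32  8
 0  2  2  4
 0 32  4  2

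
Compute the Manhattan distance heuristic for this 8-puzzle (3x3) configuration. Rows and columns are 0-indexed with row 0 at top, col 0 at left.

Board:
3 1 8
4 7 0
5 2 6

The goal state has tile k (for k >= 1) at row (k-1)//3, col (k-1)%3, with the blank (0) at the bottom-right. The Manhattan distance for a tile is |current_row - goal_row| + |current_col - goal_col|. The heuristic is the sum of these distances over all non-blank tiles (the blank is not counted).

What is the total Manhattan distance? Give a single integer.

Answer: 13

Derivation:
Tile 3: (0,0)->(0,2) = 2
Tile 1: (0,1)->(0,0) = 1
Tile 8: (0,2)->(2,1) = 3
Tile 4: (1,0)->(1,0) = 0
Tile 7: (1,1)->(2,0) = 2
Tile 5: (2,0)->(1,1) = 2
Tile 2: (2,1)->(0,1) = 2
Tile 6: (2,2)->(1,2) = 1
Sum: 2 + 1 + 3 + 0 + 2 + 2 + 2 + 1 = 13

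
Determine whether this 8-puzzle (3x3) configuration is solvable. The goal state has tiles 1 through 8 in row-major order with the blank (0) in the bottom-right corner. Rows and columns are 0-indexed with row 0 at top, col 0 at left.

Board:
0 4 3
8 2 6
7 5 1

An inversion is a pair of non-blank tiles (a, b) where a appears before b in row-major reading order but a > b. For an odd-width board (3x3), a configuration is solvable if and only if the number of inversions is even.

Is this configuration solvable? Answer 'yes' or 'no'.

Answer: yes

Derivation:
Inversions (pairs i<j in row-major order where tile[i] > tile[j] > 0): 16
16 is even, so the puzzle is solvable.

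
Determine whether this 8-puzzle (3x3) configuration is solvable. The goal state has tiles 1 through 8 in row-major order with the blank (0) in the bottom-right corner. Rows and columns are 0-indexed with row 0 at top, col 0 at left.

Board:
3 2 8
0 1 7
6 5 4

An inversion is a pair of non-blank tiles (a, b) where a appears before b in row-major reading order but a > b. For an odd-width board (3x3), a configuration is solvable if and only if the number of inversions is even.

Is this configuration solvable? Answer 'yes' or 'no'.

Answer: yes

Derivation:
Inversions (pairs i<j in row-major order where tile[i] > tile[j] > 0): 14
14 is even, so the puzzle is solvable.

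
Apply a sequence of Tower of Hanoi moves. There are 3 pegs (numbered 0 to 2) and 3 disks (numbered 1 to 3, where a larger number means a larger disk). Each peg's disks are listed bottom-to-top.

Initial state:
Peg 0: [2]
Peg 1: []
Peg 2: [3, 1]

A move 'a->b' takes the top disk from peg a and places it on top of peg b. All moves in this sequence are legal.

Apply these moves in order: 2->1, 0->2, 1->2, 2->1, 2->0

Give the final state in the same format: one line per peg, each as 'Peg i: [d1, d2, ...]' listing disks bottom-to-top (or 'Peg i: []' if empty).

Answer: Peg 0: [2]
Peg 1: [1]
Peg 2: [3]

Derivation:
After move 1 (2->1):
Peg 0: [2]
Peg 1: [1]
Peg 2: [3]

After move 2 (0->2):
Peg 0: []
Peg 1: [1]
Peg 2: [3, 2]

After move 3 (1->2):
Peg 0: []
Peg 1: []
Peg 2: [3, 2, 1]

After move 4 (2->1):
Peg 0: []
Peg 1: [1]
Peg 2: [3, 2]

After move 5 (2->0):
Peg 0: [2]
Peg 1: [1]
Peg 2: [3]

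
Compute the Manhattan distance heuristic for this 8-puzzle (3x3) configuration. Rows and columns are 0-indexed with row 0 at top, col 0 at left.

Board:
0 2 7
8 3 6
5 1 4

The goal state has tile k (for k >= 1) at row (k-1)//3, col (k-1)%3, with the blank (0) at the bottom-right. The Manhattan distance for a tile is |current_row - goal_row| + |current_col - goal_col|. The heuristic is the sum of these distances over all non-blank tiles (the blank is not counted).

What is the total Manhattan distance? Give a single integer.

Answer: 16

Derivation:
Tile 2: (0,1)->(0,1) = 0
Tile 7: (0,2)->(2,0) = 4
Tile 8: (1,0)->(2,1) = 2
Tile 3: (1,1)->(0,2) = 2
Tile 6: (1,2)->(1,2) = 0
Tile 5: (2,0)->(1,1) = 2
Tile 1: (2,1)->(0,0) = 3
Tile 4: (2,2)->(1,0) = 3
Sum: 0 + 4 + 2 + 2 + 0 + 2 + 3 + 3 = 16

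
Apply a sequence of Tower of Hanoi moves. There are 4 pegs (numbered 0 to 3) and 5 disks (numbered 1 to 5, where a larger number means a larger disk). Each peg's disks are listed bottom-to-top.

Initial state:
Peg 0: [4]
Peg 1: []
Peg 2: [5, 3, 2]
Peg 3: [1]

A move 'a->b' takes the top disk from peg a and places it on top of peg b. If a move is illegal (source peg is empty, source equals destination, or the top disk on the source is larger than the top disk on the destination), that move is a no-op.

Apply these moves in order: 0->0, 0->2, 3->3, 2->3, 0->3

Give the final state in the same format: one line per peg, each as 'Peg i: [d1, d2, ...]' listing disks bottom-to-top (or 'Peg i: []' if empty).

Answer: Peg 0: [4]
Peg 1: []
Peg 2: [5, 3, 2]
Peg 3: [1]

Derivation:
After move 1 (0->0):
Peg 0: [4]
Peg 1: []
Peg 2: [5, 3, 2]
Peg 3: [1]

After move 2 (0->2):
Peg 0: [4]
Peg 1: []
Peg 2: [5, 3, 2]
Peg 3: [1]

After move 3 (3->3):
Peg 0: [4]
Peg 1: []
Peg 2: [5, 3, 2]
Peg 3: [1]

After move 4 (2->3):
Peg 0: [4]
Peg 1: []
Peg 2: [5, 3, 2]
Peg 3: [1]

After move 5 (0->3):
Peg 0: [4]
Peg 1: []
Peg 2: [5, 3, 2]
Peg 3: [1]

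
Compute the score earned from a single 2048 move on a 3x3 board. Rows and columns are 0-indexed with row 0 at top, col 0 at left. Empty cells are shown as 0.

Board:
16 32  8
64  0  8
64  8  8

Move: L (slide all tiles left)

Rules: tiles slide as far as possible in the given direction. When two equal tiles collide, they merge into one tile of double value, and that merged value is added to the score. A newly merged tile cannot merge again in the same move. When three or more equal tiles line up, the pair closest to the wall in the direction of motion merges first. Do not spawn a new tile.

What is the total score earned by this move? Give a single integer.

Slide left:
row 0: [16, 32, 8] -> [16, 32, 8]  score +0 (running 0)
row 1: [64, 0, 8] -> [64, 8, 0]  score +0 (running 0)
row 2: [64, 8, 8] -> [64, 16, 0]  score +16 (running 16)
Board after move:
16 32  8
64  8  0
64 16  0

Answer: 16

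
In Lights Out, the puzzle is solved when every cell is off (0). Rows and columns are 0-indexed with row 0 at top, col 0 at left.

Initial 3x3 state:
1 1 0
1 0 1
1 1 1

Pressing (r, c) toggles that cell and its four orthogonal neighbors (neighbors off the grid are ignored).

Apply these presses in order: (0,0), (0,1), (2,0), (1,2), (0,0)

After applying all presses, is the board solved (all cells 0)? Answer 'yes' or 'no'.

After press 1 at (0,0):
0 0 0
0 0 1
1 1 1

After press 2 at (0,1):
1 1 1
0 1 1
1 1 1

After press 3 at (2,0):
1 1 1
1 1 1
0 0 1

After press 4 at (1,2):
1 1 0
1 0 0
0 0 0

After press 5 at (0,0):
0 0 0
0 0 0
0 0 0

Lights still on: 0

Answer: yes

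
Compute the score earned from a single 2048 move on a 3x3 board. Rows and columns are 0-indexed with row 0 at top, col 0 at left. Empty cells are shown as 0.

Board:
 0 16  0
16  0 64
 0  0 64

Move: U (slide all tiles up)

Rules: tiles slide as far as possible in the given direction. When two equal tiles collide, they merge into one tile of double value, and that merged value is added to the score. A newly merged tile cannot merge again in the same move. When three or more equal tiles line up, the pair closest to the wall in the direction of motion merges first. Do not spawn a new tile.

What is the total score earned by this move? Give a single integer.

Slide up:
col 0: [0, 16, 0] -> [16, 0, 0]  score +0 (running 0)
col 1: [16, 0, 0] -> [16, 0, 0]  score +0 (running 0)
col 2: [0, 64, 64] -> [128, 0, 0]  score +128 (running 128)
Board after move:
 16  16 128
  0   0   0
  0   0   0

Answer: 128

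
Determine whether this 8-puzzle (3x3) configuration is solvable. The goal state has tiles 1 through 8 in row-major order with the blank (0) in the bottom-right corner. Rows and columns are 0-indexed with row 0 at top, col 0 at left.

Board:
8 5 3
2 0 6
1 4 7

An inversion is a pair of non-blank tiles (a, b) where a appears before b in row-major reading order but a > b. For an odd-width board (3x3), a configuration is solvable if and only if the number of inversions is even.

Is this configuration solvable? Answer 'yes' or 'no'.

Inversions (pairs i<j in row-major order where tile[i] > tile[j] > 0): 16
16 is even, so the puzzle is solvable.

Answer: yes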